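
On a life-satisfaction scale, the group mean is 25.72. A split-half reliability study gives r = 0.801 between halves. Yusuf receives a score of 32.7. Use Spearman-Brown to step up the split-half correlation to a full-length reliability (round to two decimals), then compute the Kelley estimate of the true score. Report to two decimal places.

Spearman-Brown: ρ = 2r/(1 + r) = 2(0.801)/(1 + 0.801) = 1.6020/1.801 = 0.8895 → 0.89
T̂ = 0.89(32.7) + 0.11(25.72) = 29.103 + 2.8292 = 31.932 → 31.93

31.93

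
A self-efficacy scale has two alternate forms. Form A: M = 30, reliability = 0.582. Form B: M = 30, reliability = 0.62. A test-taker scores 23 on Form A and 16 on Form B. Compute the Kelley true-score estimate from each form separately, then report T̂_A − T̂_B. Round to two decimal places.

T̂_A = 0.582(23) + 0.418(30) = 25.9260
T̂_B = 0.62(16) + 0.38(30) = 21.3200
T̂_A − T̂_B = 4.6060

4.61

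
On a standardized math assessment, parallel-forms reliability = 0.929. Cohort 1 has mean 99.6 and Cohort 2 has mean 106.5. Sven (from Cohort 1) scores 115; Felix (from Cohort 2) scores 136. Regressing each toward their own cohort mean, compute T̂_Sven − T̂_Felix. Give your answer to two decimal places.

-20.00

T̂_Sven = 0.929(115) + 0.071(99.6) = 113.9066
T̂_Felix = 0.929(136) + 0.071(106.5) = 133.9055
Difference = 113.9066 − 133.9055 = -19.9989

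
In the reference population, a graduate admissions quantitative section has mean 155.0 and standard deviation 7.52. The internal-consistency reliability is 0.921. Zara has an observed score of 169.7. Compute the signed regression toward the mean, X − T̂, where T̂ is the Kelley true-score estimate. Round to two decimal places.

1.16

T̂ = 0.921(169.7) + 0.079(155.0) = 156.2937 + 12.2450 = 168.5387 → 168.539
X − T̂ = 169.7 − 168.539 = 1.161 → 1.16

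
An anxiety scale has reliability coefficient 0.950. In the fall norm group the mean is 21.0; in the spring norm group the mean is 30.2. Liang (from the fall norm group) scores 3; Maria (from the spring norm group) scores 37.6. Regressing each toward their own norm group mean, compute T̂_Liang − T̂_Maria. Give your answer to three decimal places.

T̂_Liang = 0.950(3) + 0.050(21.0) = 3.90000
T̂_Maria = 0.950(37.6) + 0.050(30.2) = 37.23000
Difference = 3.90000 − 37.23000 = -33.33000

-33.330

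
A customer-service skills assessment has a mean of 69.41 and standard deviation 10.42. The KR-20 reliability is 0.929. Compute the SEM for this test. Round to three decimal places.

2.776

SEM = SD · √(1 − ρ) = 10.42 × √0.071 = 10.42 × 0.2665 = 2.7765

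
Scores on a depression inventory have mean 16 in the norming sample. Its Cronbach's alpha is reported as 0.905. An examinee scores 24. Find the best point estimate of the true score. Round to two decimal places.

23.24

Kelley's formula gives T̂ = 0.905·24 + 0.095·16 = 21.720 + 1.520 = 23.240.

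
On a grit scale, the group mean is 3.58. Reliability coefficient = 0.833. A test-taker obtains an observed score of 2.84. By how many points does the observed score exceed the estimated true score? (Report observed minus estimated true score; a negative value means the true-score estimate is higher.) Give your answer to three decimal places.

T̂ = ρX + (1 − ρ)μ
  = 0.833 × 2.84 + 0.167 × 3.58
  = 2.36572 + 0.59786
  = 2.96358
  ≈ 2.9636
X − T̂ = 2.84 − 2.9636 = -0.1236 → -0.124

-0.124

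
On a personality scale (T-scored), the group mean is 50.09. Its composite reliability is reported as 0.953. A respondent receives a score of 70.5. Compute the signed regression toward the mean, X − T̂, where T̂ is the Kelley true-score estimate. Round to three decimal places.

0.959

T̂ = ρX + (1 − ρ)μ
  = 0.953 × 70.5 + 0.047 × 50.09
  = 67.1865 + 2.35423
  = 69.54073
  ≈ 69.5407
X − T̂ = 70.5 − 69.5407 = 0.9593 → 0.959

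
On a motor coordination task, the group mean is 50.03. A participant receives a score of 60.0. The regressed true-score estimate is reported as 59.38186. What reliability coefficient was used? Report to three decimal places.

0.938

T̂ = ρX + (1 − ρ)μ  ⇒  T̂ − μ = ρ(X − μ)
ρ = (T̂ − μ)/(X − μ) = (59.38186 − 50.03) / (60.0 − 50.03) = 9.35186 / 9.97 = 0.93800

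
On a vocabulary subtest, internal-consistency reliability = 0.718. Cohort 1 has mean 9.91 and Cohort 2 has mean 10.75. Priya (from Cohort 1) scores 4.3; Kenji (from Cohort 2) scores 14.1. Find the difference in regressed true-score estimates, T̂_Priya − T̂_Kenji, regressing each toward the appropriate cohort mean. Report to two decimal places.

T̂_Priya = 0.718(4.3) + 0.282(9.91) = 5.8820
T̂_Kenji = 0.718(14.1) + 0.282(10.75) = 13.1553
Difference = 5.8820 − 13.1553 = -7.2733

-7.27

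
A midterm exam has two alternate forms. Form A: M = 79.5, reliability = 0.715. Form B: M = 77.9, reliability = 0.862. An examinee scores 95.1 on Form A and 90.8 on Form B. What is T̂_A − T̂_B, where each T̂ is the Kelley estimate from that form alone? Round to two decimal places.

1.63

T̂_A = 0.715(95.1) + 0.285(79.5) = 90.6540
T̂_B = 0.862(90.8) + 0.138(77.9) = 89.0198
T̂_A − T̂_B = 1.6342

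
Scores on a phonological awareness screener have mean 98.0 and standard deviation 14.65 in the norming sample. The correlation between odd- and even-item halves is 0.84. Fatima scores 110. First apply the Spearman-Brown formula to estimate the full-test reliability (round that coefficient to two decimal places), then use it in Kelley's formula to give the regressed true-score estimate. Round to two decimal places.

108.92

Spearman-Brown: ρ = 2r/(1 + r) = 2(0.84)/(1 + 0.84) = 1.680/1.84 = 0.9130 → 0.91
T̂ = ρX + (1 − ρ)μ
  = 0.91 × 110 + 0.09 × 98.0
  = 100.10 + 8.820
  = 108.920
  ≈ 108.92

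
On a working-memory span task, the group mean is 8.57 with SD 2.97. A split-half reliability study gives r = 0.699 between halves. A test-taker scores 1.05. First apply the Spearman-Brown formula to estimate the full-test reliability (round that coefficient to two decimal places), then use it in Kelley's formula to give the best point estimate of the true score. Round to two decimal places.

2.40

Spearman-Brown: ρ = 2r/(1 + r) = 2(0.699)/(1 + 0.699) = 1.3980/1.699 = 0.8228 → 0.82
T̂ = ρX + (1 − ρ)μ
  = 0.82 × 1.05 + 0.18 × 8.57
  = 0.8610 + 1.5426
  = 2.404
  ≈ 2.40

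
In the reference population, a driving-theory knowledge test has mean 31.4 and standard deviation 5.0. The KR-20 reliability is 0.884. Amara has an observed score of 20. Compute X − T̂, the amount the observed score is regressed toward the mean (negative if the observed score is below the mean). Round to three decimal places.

-1.322

Weight the observed score by reliability and the mean by (1 − reliability): T̂ = 0.884·20 + 0.116·31.4 = 17.680 + 3.6424 = 21.32240.
X − T̂ = 20 − 21.3224 = -1.3224 → -1.322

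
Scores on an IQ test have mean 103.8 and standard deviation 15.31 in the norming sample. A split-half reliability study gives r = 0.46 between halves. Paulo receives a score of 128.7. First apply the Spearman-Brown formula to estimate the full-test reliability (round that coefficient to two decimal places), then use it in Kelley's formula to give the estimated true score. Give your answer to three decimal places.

119.487

Spearman-Brown: ρ = 2r/(1 + r) = 2(0.46)/(1 + 0.46) = 0.920/1.46 = 0.6301 → 0.63
T̂ = 0.63(128.7) + 0.37(103.8) = 81.081 + 38.406 = 119.4870 → 119.487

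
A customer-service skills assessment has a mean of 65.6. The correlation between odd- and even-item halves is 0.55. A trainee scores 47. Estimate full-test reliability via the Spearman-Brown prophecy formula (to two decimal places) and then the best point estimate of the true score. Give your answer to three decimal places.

Spearman-Brown: ρ = 2r/(1 + r) = 2(0.55)/(1 + 0.55) = 1.100/1.55 = 0.7097 → 0.71
T̂ = ρX + (1 − ρ)μ
  = 0.71 × 47 + 0.29 × 65.6
  = 33.37 + 19.024
  = 52.3940
  ≈ 52.394

52.394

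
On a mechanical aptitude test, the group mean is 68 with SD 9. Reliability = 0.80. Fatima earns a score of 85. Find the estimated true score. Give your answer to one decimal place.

T̂ = ρX + (1 − ρ)μ
  = 0.80 × 85 + 0.20 × 68
  = 68.00 + 13.60
  = 81.60
  ≈ 81.6

81.6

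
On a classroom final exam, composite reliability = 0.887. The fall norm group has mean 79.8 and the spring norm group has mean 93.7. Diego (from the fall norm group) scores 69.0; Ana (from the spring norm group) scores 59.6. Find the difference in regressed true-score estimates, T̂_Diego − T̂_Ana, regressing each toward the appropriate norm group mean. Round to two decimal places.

6.77

T̂_Diego = 0.887(69.0) + 0.113(79.8) = 70.2204
T̂_Ana = 0.887(59.6) + 0.113(93.7) = 63.4533
Difference = 70.2204 − 63.4533 = 6.7671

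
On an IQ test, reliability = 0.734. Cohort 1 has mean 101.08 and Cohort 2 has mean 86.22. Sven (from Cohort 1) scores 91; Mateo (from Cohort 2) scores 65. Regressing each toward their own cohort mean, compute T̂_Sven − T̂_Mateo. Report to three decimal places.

23.037

T̂_Sven = 0.734(91) + 0.266(101.08) = 93.68128
T̂_Mateo = 0.734(65) + 0.266(86.22) = 70.64452
Difference = 93.68128 − 70.64452 = 23.03676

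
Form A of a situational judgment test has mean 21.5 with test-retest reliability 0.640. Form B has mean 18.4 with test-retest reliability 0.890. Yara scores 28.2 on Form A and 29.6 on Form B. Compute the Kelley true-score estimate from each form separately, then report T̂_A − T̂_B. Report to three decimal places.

T̂_A = 0.640(28.2) + 0.360(21.5) = 25.78800
T̂_B = 0.890(29.6) + 0.110(18.4) = 28.36800
T̂_A − T̂_B = -2.58000

-2.580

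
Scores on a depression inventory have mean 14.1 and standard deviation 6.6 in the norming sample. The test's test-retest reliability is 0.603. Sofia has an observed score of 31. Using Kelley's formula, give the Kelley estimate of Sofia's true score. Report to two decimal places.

24.29

Kelley's formula gives T̂ = 0.603·31 + 0.397·14.1 = 18.693 + 5.5977 = 24.291.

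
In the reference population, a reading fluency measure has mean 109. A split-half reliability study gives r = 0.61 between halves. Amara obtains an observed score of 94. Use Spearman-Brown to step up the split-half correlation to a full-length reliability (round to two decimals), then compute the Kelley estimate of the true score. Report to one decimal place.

97.6

Spearman-Brown: ρ = 2r/(1 + r) = 2(0.61)/(1 + 0.61) = 1.220/1.61 = 0.7578 → 0.76
T̂ = ρX + (1 − ρ)μ
  = 0.76 × 94 + 0.24 × 109
  = 71.44 + 26.16
  = 97.60
  ≈ 97.6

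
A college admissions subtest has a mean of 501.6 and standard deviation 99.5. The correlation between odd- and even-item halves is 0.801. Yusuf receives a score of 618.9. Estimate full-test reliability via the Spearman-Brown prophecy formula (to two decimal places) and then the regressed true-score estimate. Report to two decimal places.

Spearman-Brown: ρ = 2r/(1 + r) = 2(0.801)/(1 + 0.801) = 1.6020/1.801 = 0.8895 → 0.89
Regress the observed score toward the mean by the unreliability: T̂ = 0.89·618.9 + 0.11·501.6 = 550.821 + 55.176 = 605.997.

606.00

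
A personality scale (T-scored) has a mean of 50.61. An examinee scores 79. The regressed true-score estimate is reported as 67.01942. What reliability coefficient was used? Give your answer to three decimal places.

T̂ = ρX + (1 − ρ)μ  ⇒  T̂ − μ = ρ(X − μ)
ρ = (T̂ − μ)/(X − μ) = (67.01942 − 50.61) / (79 − 50.61) = 16.40942 / 28.39 = 0.57800

0.578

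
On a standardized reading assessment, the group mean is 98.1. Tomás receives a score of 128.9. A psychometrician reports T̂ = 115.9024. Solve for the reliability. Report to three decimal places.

0.578

T̂ = ρX + (1 − ρ)μ  ⇒  T̂ − μ = ρ(X − μ)
ρ = (T̂ − μ)/(X − μ) = (115.9024 − 98.1) / (128.9 − 98.1) = 17.8024 / 30.8 = 0.57800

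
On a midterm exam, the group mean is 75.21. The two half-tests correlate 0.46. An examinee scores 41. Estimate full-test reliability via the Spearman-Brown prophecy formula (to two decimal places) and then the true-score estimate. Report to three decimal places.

53.658

Spearman-Brown: ρ = 2r/(1 + r) = 2(0.46)/(1 + 0.46) = 0.920/1.46 = 0.6301 → 0.63
T̂ = 0.63(41) + 0.37(75.21) = 25.83 + 27.8277 = 53.6577 → 53.658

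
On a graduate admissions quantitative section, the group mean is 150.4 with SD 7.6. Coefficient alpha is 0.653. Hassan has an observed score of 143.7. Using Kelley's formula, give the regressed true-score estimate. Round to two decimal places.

Kelley's formula gives T̂ = 0.653·143.7 + 0.347·150.4 = 93.8361 + 52.1888 = 146.025.

146.02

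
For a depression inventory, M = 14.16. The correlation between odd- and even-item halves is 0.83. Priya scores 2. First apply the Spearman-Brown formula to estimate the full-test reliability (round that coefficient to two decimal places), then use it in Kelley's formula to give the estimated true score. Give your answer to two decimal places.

3.09

Spearman-Brown: ρ = 2r/(1 + r) = 2(0.83)/(1 + 0.83) = 1.660/1.83 = 0.9071 → 0.91
Weight the observed score by reliability and the mean by (1 − reliability): T̂ = 0.91·2 + 0.09·14.16 = 1.82 + 1.2744 = 3.094.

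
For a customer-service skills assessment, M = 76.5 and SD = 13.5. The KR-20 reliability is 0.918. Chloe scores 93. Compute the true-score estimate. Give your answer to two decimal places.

Kelley's formula gives T̂ = 0.918·93 + 0.082·76.5 = 85.374 + 6.2730 = 91.647.

91.65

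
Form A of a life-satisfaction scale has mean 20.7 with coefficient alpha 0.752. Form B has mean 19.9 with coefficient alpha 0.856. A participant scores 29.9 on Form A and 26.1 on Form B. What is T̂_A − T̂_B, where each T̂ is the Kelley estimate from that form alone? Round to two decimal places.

2.41

T̂_A = 0.752(29.9) + 0.248(20.7) = 27.6184
T̂_B = 0.856(26.1) + 0.144(19.9) = 25.2072
T̂_A − T̂_B = 2.4112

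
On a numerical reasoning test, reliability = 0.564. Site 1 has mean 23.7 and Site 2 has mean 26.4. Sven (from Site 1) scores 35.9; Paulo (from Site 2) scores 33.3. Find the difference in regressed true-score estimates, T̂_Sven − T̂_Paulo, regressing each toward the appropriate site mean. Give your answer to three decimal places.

T̂_Sven = 0.564(35.9) + 0.436(23.7) = 30.58080
T̂_Paulo = 0.564(33.3) + 0.436(26.4) = 30.29160
Difference = 30.58080 − 30.29160 = 0.28920

0.289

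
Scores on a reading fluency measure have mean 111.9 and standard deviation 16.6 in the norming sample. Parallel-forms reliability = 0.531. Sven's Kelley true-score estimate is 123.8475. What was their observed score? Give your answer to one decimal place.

134.4

T̂ = ρX + (1 − ρ)μ  ⇒  X = (T̂ − (1 − ρ)μ) / ρ
X = (123.8475 − 0.469 × 111.9) / 0.531 = (123.8475 − 52.4811) / 0.531 = 71.3664 / 0.531 = 134.400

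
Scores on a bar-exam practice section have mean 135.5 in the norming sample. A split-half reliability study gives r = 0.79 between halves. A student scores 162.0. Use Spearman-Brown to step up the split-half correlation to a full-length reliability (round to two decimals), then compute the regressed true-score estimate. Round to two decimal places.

Spearman-Brown: ρ = 2r/(1 + r) = 2(0.79)/(1 + 0.79) = 1.580/1.79 = 0.8827 → 0.88
T̂ = 0.88(162.0) + 0.12(135.5) = 142.560 + 16.260 = 158.820 → 158.82

158.82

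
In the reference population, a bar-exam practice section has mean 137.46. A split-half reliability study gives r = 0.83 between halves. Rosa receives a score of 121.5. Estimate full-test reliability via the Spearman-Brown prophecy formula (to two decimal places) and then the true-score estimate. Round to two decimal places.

122.94

Spearman-Brown: ρ = 2r/(1 + r) = 2(0.83)/(1 + 0.83) = 1.660/1.83 = 0.9071 → 0.91
T̂ = ρX + (1 − ρ)μ
  = 0.91 × 121.5 + 0.09 × 137.46
  = 110.565 + 12.3714
  = 122.936
  ≈ 122.94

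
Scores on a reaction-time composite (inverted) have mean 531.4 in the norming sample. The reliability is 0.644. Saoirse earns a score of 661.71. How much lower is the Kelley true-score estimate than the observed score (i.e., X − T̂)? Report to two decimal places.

T̂ = ρX + (1 − ρ)μ
  = 0.644 × 661.71 + 0.356 × 531.4
  = 426.14124 + 189.1784
  = 615.3196
  ≈ 615.320
X − T̂ = 661.71 − 615.320 = 46.390 → 46.39

46.39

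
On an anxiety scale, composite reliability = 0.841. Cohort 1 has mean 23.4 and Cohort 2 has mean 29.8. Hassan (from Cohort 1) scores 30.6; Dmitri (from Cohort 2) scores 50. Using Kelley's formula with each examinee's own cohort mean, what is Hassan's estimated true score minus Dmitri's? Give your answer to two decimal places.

T̂_Hassan = 0.841(30.6) + 0.159(23.4) = 29.4552
T̂_Dmitri = 0.841(50) + 0.159(29.8) = 46.7882
Difference = 29.4552 − 46.7882 = -17.3330

-17.33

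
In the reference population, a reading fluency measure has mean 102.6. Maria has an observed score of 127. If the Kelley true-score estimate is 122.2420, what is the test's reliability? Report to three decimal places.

0.805

T̂ = ρX + (1 − ρ)μ  ⇒  T̂ − μ = ρ(X − μ)
ρ = (T̂ − μ)/(X − μ) = (122.2420 − 102.6) / (127 − 102.6) = 19.6420 / 24.4 = 0.80500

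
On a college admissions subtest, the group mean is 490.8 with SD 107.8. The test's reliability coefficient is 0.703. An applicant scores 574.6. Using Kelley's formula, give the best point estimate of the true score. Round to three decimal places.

549.711

T̂ = ρX + (1 − ρ)μ
  = 0.703 × 574.6 + 0.297 × 490.8
  = 403.9438 + 145.7676
  = 549.7114
  ≈ 549.711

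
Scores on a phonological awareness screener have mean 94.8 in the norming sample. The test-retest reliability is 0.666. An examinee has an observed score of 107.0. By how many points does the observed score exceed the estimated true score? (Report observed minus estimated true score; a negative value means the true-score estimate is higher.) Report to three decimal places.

T̂ = 0.666(107.0) + 0.334(94.8) = 71.2620 + 31.6632 = 102.92520 → 102.9252
X − T̂ = 107.0 − 102.9252 = 4.0748 → 4.075

4.075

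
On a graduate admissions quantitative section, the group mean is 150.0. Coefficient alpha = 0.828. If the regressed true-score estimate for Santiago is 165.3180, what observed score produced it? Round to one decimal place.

168.5

T̂ = ρX + (1 − ρ)μ  ⇒  X = (T̂ − (1 − ρ)μ) / ρ
X = (165.3180 − 0.172 × 150.0) / 0.828 = (165.3180 − 25.8000) / 0.828 = 139.5180 / 0.828 = 168.500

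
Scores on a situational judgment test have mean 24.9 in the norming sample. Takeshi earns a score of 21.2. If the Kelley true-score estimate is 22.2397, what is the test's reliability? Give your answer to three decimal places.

T̂ = ρX + (1 − ρ)μ  ⇒  T̂ − μ = ρ(X − μ)
ρ = (T̂ − μ)/(X − μ) = (22.2397 − 24.9) / (21.2 − 24.9) = -2.6603 / -3.7 = 0.71900

0.719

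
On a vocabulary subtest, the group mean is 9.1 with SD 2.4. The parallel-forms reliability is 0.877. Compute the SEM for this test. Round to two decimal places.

0.84

SEM = SD · √(1 − ρ) = 2.4 × √0.123 = 2.4 × 0.3507 = 0.842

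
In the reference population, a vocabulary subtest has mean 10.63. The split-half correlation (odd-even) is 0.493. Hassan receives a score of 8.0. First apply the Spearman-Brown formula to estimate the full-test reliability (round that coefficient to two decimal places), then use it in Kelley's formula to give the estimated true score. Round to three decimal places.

8.894

Spearman-Brown: ρ = 2r/(1 + r) = 2(0.493)/(1 + 0.493) = 0.9860/1.493 = 0.6604 → 0.66
Regress the observed score toward the mean by the unreliability: T̂ = 0.66·8.0 + 0.34·10.63 = 5.280 + 3.6142 = 8.8942.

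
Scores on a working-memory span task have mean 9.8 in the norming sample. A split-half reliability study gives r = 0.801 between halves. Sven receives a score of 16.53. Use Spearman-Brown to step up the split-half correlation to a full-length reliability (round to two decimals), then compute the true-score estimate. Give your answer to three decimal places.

Spearman-Brown: ρ = 2r/(1 + r) = 2(0.801)/(1 + 0.801) = 1.6020/1.801 = 0.8895 → 0.89
T̂ = 0.89(16.53) + 0.11(9.8) = 14.7117 + 1.078 = 15.7897 → 15.790

15.790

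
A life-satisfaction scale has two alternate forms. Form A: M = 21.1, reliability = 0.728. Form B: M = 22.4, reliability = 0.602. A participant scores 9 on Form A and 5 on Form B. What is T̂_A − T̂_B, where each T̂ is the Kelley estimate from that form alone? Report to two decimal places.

0.37

T̂_A = 0.728(9) + 0.272(21.1) = 12.2912
T̂_B = 0.602(5) + 0.398(22.4) = 11.9252
T̂_A − T̂_B = 0.3660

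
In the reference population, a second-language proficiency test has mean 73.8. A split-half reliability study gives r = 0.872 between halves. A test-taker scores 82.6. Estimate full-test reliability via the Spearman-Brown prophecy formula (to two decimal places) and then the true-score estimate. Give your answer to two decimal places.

Spearman-Brown: ρ = 2r/(1 + r) = 2(0.872)/(1 + 0.872) = 1.7440/1.872 = 0.9316 → 0.93
Regress the observed score toward the mean by the unreliability: T̂ = 0.93·82.6 + 0.07·73.8 = 76.818 + 5.166 = 81.984.

81.98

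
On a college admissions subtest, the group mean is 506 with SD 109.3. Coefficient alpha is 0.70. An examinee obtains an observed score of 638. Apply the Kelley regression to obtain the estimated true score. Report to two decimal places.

T̂ = 0.70(638) + 0.30(506) = 446.60 + 151.80 = 598.400 → 598.40

598.40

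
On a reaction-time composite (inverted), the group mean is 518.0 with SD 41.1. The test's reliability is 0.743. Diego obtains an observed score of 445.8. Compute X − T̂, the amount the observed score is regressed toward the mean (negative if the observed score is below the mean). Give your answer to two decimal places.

T̂ = 0.743(445.8) + 0.257(518.0) = 331.2294 + 133.1260 = 464.3554 → 464.355
X − T̂ = 445.8 − 464.355 = -18.555 → -18.56

-18.56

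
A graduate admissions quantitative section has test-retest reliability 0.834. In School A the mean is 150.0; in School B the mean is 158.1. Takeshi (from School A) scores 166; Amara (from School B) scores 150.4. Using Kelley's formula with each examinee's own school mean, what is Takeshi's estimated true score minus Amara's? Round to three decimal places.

T̂_Takeshi = 0.834(166) + 0.166(150.0) = 163.34400
T̂_Amara = 0.834(150.4) + 0.166(158.1) = 151.67820
Difference = 163.34400 − 151.67820 = 11.66580

11.666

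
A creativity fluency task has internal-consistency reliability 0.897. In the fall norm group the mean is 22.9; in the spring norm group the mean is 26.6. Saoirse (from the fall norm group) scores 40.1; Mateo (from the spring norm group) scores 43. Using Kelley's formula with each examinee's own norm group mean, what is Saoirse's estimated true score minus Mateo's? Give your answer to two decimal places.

-2.98

T̂_Saoirse = 0.897(40.1) + 0.103(22.9) = 38.3284
T̂_Mateo = 0.897(43) + 0.103(26.6) = 41.3108
Difference = 38.3284 − 41.3108 = -2.9824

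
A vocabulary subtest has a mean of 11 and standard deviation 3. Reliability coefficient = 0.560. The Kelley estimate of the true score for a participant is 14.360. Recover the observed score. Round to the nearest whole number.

T̂ = ρX + (1 − ρ)μ  ⇒  X = (T̂ − (1 − ρ)μ) / ρ
X = (14.360 − 0.440 × 11) / 0.560 = (14.360 − 4.840) / 0.560 = 9.520 / 0.560 = 17.00

17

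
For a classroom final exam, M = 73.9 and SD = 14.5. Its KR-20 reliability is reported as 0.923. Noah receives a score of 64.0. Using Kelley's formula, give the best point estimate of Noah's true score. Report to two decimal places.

Weight the observed score by reliability and the mean by (1 − reliability): T̂ = 0.923·64.0 + 0.077·73.9 = 59.0720 + 5.6903 = 64.762.

64.76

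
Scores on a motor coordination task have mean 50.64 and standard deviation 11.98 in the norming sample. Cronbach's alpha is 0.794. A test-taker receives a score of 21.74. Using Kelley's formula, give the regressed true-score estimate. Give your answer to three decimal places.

27.693

T̂ = 0.794(21.74) + 0.206(50.64) = 17.26156 + 10.43184 = 27.6934 → 27.693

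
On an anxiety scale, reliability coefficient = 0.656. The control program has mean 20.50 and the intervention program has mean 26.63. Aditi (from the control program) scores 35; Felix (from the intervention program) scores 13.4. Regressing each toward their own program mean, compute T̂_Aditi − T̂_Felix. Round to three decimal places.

12.061

T̂_Aditi = 0.656(35) + 0.344(20.50) = 30.01200
T̂_Felix = 0.656(13.4) + 0.344(26.63) = 17.95112
Difference = 30.01200 − 17.95112 = 12.06088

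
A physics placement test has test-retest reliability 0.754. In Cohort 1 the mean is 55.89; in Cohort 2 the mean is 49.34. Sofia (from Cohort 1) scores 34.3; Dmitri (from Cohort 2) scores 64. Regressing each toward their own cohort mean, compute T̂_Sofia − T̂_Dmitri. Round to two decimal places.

-20.78

T̂_Sofia = 0.754(34.3) + 0.246(55.89) = 39.6111
T̂_Dmitri = 0.754(64) + 0.246(49.34) = 60.3936
Difference = 39.6111 − 60.3936 = -20.7825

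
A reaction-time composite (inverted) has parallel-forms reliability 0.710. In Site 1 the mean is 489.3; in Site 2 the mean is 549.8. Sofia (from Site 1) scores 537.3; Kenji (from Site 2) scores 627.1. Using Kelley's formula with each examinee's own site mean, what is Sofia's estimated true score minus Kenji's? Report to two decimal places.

-81.30

T̂_Sofia = 0.710(537.3) + 0.290(489.3) = 523.3800
T̂_Kenji = 0.710(627.1) + 0.290(549.8) = 604.6830
Difference = 523.3800 − 604.6830 = -81.3030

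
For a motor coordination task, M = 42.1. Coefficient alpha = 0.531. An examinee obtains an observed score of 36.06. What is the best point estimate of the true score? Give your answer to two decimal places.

Weight the observed score by reliability and the mean by (1 − reliability): T̂ = 0.531·36.06 + 0.469·42.1 = 19.14786 + 19.7449 = 38.893.

38.89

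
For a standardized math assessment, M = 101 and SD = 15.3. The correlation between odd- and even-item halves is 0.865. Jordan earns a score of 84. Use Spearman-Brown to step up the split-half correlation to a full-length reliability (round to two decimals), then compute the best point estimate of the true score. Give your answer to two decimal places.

Spearman-Brown: ρ = 2r/(1 + r) = 2(0.865)/(1 + 0.865) = 1.7300/1.865 = 0.9276 → 0.93
T̂ = ρX + (1 − ρ)μ
  = 0.93 × 84 + 0.07 × 101
  = 78.12 + 7.07
  = 85.190
  ≈ 85.19

85.19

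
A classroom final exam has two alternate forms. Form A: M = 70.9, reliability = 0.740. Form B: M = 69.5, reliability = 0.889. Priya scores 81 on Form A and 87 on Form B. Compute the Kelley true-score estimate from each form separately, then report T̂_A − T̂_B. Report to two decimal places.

T̂_A = 0.740(81) + 0.260(70.9) = 78.3740
T̂_B = 0.889(87) + 0.111(69.5) = 85.0575
T̂_A − T̂_B = -6.6835

-6.68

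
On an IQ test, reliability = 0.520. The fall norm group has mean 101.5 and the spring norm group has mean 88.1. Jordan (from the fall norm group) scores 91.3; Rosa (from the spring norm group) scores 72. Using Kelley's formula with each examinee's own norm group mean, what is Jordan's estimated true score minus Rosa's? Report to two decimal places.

T̂_Jordan = 0.520(91.3) + 0.480(101.5) = 96.1960
T̂_Rosa = 0.520(72) + 0.480(88.1) = 79.7280
Difference = 96.1960 − 79.7280 = 16.4680

16.47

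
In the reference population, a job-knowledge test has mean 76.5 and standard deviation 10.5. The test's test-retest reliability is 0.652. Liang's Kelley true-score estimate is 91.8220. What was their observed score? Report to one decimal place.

T̂ = ρX + (1 − ρ)μ  ⇒  X = (T̂ − (1 − ρ)μ) / ρ
X = (91.8220 − 0.348 × 76.5) / 0.652 = (91.8220 − 26.6220) / 0.652 = 65.2000 / 0.652 = 100.000

100.0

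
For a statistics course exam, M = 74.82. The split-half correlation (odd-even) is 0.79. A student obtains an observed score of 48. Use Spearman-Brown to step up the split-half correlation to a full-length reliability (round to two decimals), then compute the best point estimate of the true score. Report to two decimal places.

Spearman-Brown: ρ = 2r/(1 + r) = 2(0.79)/(1 + 0.79) = 1.580/1.79 = 0.8827 → 0.88
Weight the observed score by reliability and the mean by (1 − reliability): T̂ = 0.88·48 + 0.12·74.82 = 42.24 + 8.9784 = 51.218.

51.22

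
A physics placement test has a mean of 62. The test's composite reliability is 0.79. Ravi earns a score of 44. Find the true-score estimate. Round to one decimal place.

Weight the observed score by reliability and the mean by (1 − reliability): T̂ = 0.79·44 + 0.21·62 = 34.76 + 13.02 = 47.78.

47.8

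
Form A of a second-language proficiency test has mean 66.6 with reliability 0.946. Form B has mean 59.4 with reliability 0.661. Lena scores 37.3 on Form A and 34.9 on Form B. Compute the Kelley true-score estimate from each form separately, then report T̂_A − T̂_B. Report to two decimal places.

-4.32

T̂_A = 0.946(37.3) + 0.054(66.6) = 38.8822
T̂_B = 0.661(34.9) + 0.339(59.4) = 43.2055
T̂_A − T̂_B = -4.3233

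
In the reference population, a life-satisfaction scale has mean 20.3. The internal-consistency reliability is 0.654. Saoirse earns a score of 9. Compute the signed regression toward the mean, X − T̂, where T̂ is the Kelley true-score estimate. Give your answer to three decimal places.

-3.910

Regress the observed score toward the mean by the unreliability: T̂ = 0.654·9 + 0.346·20.3 = 5.886 + 7.0238 = 12.90980.
X − T̂ = 9 − 12.9098 = -3.9098 → -3.910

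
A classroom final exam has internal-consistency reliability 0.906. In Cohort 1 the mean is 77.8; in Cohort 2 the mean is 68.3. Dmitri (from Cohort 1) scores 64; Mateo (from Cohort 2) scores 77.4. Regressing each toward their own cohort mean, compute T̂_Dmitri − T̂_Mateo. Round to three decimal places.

-11.247

T̂_Dmitri = 0.906(64) + 0.094(77.8) = 65.29720
T̂_Mateo = 0.906(77.4) + 0.094(68.3) = 76.54460
Difference = 65.29720 − 76.54460 = -11.24740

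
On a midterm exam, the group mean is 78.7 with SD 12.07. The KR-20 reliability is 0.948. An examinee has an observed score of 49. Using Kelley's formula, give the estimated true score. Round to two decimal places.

50.54

T̂ = ρX + (1 − ρ)μ
  = 0.948 × 49 + 0.052 × 78.7
  = 46.452 + 4.0924
  = 50.544
  ≈ 50.54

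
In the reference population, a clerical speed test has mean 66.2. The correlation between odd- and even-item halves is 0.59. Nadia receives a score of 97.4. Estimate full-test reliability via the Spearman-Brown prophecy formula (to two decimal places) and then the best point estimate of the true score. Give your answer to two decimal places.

Spearman-Brown: ρ = 2r/(1 + r) = 2(0.59)/(1 + 0.59) = 1.180/1.59 = 0.7421 → 0.74
T̂ = ρX + (1 − ρ)μ
  = 0.74 × 97.4 + 0.26 × 66.2
  = 72.076 + 17.212
  = 89.288
  ≈ 89.29

89.29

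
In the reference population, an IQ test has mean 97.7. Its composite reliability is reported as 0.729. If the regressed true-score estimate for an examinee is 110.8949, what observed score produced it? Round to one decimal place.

115.8

T̂ = ρX + (1 − ρ)μ  ⇒  X = (T̂ − (1 − ρ)μ) / ρ
X = (110.8949 − 0.271 × 97.7) / 0.729 = (110.8949 − 26.4767) / 0.729 = 84.4182 / 0.729 = 115.800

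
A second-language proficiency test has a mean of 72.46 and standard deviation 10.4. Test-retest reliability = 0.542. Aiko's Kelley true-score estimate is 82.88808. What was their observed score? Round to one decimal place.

91.7

T̂ = ρX + (1 − ρ)μ  ⇒  X = (T̂ − (1 − ρ)μ) / ρ
X = (82.88808 − 0.458 × 72.46) / 0.542 = (82.88808 − 33.18668) / 0.542 = 49.70140 / 0.542 = 91.700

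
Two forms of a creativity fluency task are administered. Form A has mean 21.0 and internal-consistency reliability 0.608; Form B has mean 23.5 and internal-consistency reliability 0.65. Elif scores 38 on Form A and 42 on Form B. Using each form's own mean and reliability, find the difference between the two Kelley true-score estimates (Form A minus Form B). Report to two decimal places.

-4.19

T̂_A = 0.608(38) + 0.392(21.0) = 31.3360
T̂_B = 0.65(42) + 0.35(23.5) = 35.5250
T̂_A − T̂_B = -4.1890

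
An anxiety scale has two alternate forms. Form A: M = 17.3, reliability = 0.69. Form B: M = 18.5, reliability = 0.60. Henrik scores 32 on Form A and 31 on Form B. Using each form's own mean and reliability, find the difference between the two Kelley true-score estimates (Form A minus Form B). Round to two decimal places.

T̂_A = 0.69(32) + 0.31(17.3) = 27.4430
T̂_B = 0.60(31) + 0.40(18.5) = 26.0000
T̂_A − T̂_B = 1.4430

1.44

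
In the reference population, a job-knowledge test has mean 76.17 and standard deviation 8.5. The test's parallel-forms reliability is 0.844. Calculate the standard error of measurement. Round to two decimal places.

3.36

SEM = SD · √(1 − ρ) = 8.5 × √0.156 = 8.5 × 0.3950 = 3.357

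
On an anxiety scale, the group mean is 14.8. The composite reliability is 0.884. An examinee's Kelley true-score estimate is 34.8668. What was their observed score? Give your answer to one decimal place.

37.5

T̂ = ρX + (1 − ρ)μ  ⇒  X = (T̂ − (1 − ρ)μ) / ρ
X = (34.8668 − 0.116 × 14.8) / 0.884 = (34.8668 − 1.7168) / 0.884 = 33.1500 / 0.884 = 37.500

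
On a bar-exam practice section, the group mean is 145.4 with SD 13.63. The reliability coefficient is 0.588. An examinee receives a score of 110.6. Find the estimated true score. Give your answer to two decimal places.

Weight the observed score by reliability and the mean by (1 − reliability): T̂ = 0.588·110.6 + 0.412·145.4 = 65.0328 + 59.9048 = 124.938.

124.94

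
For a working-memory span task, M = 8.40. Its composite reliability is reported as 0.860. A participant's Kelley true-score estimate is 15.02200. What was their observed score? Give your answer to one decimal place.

T̂ = ρX + (1 − ρ)μ  ⇒  X = (T̂ − (1 − ρ)μ) / ρ
X = (15.02200 − 0.140 × 8.40) / 0.860 = (15.02200 − 1.17600) / 0.860 = 13.84600 / 0.860 = 16.100

16.1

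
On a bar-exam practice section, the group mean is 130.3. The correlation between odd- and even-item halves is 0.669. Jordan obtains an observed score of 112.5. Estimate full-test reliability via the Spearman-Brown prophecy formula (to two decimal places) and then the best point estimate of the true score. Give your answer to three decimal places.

116.060

Spearman-Brown: ρ = 2r/(1 + r) = 2(0.669)/(1 + 0.669) = 1.3380/1.669 = 0.8017 → 0.80
Regress the observed score toward the mean by the unreliability: T̂ = 0.80·112.5 + 0.20·130.3 = 90.000 + 26.060 = 116.0600.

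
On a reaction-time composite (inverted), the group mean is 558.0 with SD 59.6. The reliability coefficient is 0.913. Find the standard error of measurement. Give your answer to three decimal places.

SEM = SD · √(1 − ρ) = 59.6 × √0.087 = 59.6 × 0.2950 = 17.5795

17.579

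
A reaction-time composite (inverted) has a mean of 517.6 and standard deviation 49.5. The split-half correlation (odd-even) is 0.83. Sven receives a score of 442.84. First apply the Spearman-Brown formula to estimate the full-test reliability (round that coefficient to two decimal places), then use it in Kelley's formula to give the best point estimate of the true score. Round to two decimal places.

Spearman-Brown: ρ = 2r/(1 + r) = 2(0.83)/(1 + 0.83) = 1.660/1.83 = 0.9071 → 0.91
T̂ = ρX + (1 − ρ)μ
  = 0.91 × 442.84 + 0.09 × 517.6
  = 402.9844 + 46.584
  = 449.568
  ≈ 449.57

449.57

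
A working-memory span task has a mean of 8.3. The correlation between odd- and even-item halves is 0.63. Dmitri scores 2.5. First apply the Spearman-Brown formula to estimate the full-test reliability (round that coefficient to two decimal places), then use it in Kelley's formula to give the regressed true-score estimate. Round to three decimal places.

Spearman-Brown: ρ = 2r/(1 + r) = 2(0.63)/(1 + 0.63) = 1.260/1.63 = 0.7730 → 0.77
T̂ = 0.77(2.5) + 0.23(8.3) = 1.925 + 1.909 = 3.8340 → 3.834

3.834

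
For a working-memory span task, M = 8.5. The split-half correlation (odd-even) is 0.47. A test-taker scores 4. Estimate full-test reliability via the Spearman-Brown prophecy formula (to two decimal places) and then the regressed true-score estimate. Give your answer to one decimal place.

5.6

Spearman-Brown: ρ = 2r/(1 + r) = 2(0.47)/(1 + 0.47) = 0.940/1.47 = 0.6395 → 0.64
T̂ = ρX + (1 − ρ)μ
  = 0.64 × 4 + 0.36 × 8.5
  = 2.56 + 3.060
  = 5.62
  ≈ 5.6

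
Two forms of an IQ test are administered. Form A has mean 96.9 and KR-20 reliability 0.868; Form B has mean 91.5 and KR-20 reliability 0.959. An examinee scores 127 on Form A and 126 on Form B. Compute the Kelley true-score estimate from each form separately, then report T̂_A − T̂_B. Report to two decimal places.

-1.56

T̂_A = 0.868(127) + 0.132(96.9) = 123.0268
T̂_B = 0.959(126) + 0.041(91.5) = 124.5855
T̂_A − T̂_B = -1.5587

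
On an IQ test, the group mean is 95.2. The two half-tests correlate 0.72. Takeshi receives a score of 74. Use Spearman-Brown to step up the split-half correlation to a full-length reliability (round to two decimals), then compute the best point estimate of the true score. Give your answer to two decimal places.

77.39

Spearman-Brown: ρ = 2r/(1 + r) = 2(0.72)/(1 + 0.72) = 1.440/1.72 = 0.8372 → 0.84
Weight the observed score by reliability and the mean by (1 − reliability): T̂ = 0.84·74 + 0.16·95.2 = 62.16 + 15.232 = 77.392.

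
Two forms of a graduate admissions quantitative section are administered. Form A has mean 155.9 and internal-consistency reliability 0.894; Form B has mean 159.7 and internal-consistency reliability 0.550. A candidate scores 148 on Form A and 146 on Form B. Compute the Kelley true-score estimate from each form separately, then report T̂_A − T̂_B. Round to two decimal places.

T̂_A = 0.894(148) + 0.106(155.9) = 148.8374
T̂_B = 0.550(146) + 0.450(159.7) = 152.1650
T̂_A − T̂_B = -3.3276

-3.33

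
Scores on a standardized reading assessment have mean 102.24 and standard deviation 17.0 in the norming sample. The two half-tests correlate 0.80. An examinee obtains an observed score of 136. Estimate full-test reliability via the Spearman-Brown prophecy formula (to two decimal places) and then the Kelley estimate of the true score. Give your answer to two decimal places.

132.29

Spearman-Brown: ρ = 2r/(1 + r) = 2(0.80)/(1 + 0.80) = 1.600/1.80 = 0.8889 → 0.89
T̂ = ρX + (1 − ρ)μ
  = 0.89 × 136 + 0.11 × 102.24
  = 121.04 + 11.2464
  = 132.286
  ≈ 132.29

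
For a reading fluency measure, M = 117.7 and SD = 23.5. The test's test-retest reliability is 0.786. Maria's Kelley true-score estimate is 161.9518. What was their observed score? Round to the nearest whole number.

T̂ = ρX + (1 − ρ)μ  ⇒  X = (T̂ − (1 − ρ)μ) / ρ
X = (161.9518 − 0.214 × 117.7) / 0.786 = (161.9518 − 25.1878) / 0.786 = 136.7640 / 0.786 = 174.00

174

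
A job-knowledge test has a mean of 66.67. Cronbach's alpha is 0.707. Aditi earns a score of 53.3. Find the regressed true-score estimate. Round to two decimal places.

T̂ = 0.707(53.3) + 0.293(66.67) = 37.6831 + 19.53431 = 57.217 → 57.22

57.22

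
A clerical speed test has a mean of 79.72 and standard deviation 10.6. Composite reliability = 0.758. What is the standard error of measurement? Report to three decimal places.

5.215

SEM = SD · √(1 − ρ) = 10.6 × √0.242 = 10.6 × 0.4919 = 5.2145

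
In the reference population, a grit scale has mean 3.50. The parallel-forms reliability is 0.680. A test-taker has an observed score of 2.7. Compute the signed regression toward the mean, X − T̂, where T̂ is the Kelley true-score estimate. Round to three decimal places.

-0.256

T̂ = 0.680(2.7) + 0.320(3.50) = 1.8360 + 1.12000 = 2.95600 → 2.9560
X − T̂ = 2.7 − 2.9560 = -0.2560 → -0.256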